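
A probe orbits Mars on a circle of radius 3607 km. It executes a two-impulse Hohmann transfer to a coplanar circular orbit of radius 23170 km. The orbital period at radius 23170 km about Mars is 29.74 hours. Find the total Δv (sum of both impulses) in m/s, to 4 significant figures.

Δv = 1741 m/s

From Kepler's third law T² = 4π²r³/μ at r = 23170 km, T = 29.74 hours = 29.74 × 3600 s = 1.07064×10^5 s: μ = 4π²r³/T² = 42840.1 km³/s².
Semi-major axis of the transfer orbit: a_t = (3607 + 23170)/2 = 13388.5 km.
At r₁ the circular-orbit speed is v₁ = √(μ/r₁) = 3.4463 km/s.
On the transfer ellipse at r₁, vis-viva equation gives v_p = √[μ(2/r₁ − 1/a_t)] = 4.5337 km/s.
First burn Δv₁ = |v_p − v₁| = 1.087 km/s.
At r₂, v₂ = √(μ/r₂) = 1.3598 km/s.
Transfer-orbit speed at r₂: v_a = √[μ(2/r₂ − 1/a_t)] = 0.70578 km/s.
Second burn Δv₂ = |v₂ − v_a| = 0.6540 km/s.
Δv = Δv₁ + Δv₂ = 1.087 + 0.6540 = 1.741 km/s.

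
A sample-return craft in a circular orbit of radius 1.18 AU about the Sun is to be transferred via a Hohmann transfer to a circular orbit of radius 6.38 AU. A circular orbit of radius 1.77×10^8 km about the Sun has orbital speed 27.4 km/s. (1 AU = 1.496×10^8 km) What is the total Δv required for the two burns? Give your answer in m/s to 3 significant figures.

Δv = 13400 m/s

From the circular-orbit relation v² = μ/r at r = 1.77×10^8 km: μ = v²r = (27.4)² × 1.77×10^8 = 1.32885×10^11 km³/s².
In km: r₁ = 1.18 × 1.496×10^8 = 1.76528×10^8 km; r₂ = 6.38 × 1.496×10^8 = 9.54448×10^8 km.
Transfer-ellipse semi-major axis a_t = (r₁ + r₂)/2 = (1.76528×10^8 + 9.54448×10^8)/2 = 5.65488×10^8 km.
At r₁ the circular-orbit speed is v₁ = √(μ/r₁) = 27.4366 km/s.
On the transfer ellipse at r₁, vis-viva gives v_p = √[μ(2/r₁ − 1/a_t)] = 35.6447 km/s.
First burn Δv₁ = |v_p − v₁| = 8.2081 km/s.
Circular speed at r₂: v₂ = √(μ/r₂) = 11.7994 km/s.
Transfer-orbit speed at r₂: v_a = √[μ(2/r₂ − 1/a_t)] = 6.59259 km/s.
Second burn Δv₂ = |v₂ − v_a| = 5.2068 km/s.
Total Δv = Δv₁ + Δv₂ = 13.41 km/s.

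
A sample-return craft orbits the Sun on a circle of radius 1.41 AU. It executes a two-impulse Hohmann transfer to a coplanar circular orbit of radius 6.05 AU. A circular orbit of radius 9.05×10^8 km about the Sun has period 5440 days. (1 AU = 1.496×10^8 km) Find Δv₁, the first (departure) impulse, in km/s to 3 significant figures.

From Kepler's third law T² = 4π²r³/μ at r = 9.05×10^8 km, T = 5440 days = 5440 × 86400 s = 4.70016×10^8 s: μ = 4π²r³/T² = 1.32459×10^11 km³/s².
In km: r₁ = 1.41 × 1.496×10^8 = 2.10936×10^8 km; r₂ = 6.05 × 1.496×10^8 = 9.0508×10^8 km.
The Hohmann ellipse has a_t = (r₁ + r₂)/2 = 5.58008×10^8 km.
On the circular orbit at r = 2.10936×10^8 km, v_c = √(μ/r) = 25.059 km/s.
Transfer-orbit speed at the same r (vis-viva, a = a_t): v_t = √[μ(2/r − 1/a_t)] = 31.914 km/s.
Δv₁ = |v_t − v_c| = |31.914 − 25.059| = 6.855 km/s.

Δv₁ = 6.86 km/s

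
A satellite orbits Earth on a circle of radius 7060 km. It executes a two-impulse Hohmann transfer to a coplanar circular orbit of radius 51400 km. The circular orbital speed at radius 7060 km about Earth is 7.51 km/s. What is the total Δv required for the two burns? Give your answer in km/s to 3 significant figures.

Δv = 3.86 km/s

From the circular-orbit relation v² = μ/r at r = 7060 km: μ = v²r = (7.51)² × 7060 = 3.98185×10^5 km³/s².
The Hohmann ellipse has a_t = (r₁ + r₂)/2 = 29230 km.
Circular speed at r₁: v₁ = √(μ/r₁) = √(3.98185×10^5/7060) = 7.510 km/s.
Transfer-orbit speed at r₁ (vis-viva): v_p = √[μ(2/r₁ − 1/a_t)] = 9.959 km/s.
First burn Δv₁ = |v_p − v₁| = 2.449 km/s.
At r₂, v₂ = √(μ/r₂) = 2.783 km/s.
Transfer-orbit speed at r₂: v_a = √[μ(2/r₂ − 1/a_t)] = 1.368 km/s.
Second burn Δv₂ = |v₂ − v_a| = 1.415 km/s.
Total Δv = Δv₁ + Δv₂ = 3.864 km/s.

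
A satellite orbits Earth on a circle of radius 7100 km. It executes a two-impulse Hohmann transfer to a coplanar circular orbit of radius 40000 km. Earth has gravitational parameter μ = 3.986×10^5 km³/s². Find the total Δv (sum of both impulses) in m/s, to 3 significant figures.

Δv = 3700 m/s

Transfer-ellipse semi-major axis a_t = (r₁ + r₂)/2 = (7100 + 40000)/2 = 23550 km.
Circular speed at r₁: v₁ = √(μ/r₁) = √(3.986×10^5/7100) = 7.4927 km/s.
On the transfer ellipse at r₁, vis-viva equation gives v_p = √[μ(2/r₁ − 1/a_t)] = 9.7650 km/s.
First burn Δv₁ = |v_p − v₁| = 2.2723 km/s.
Circular speed at r₂: v₂ = √(μ/r₂) = 3.1567 km/s.
Transfer-orbit speed at r₂: v_a = √[μ(2/r₂ − 1/a_t)] = 1.7333 km/s.
Second burn Δv₂ = |v₂ − v_a| = 1.4234 km/s.
Total Δv = Δv₁ + Δv₂ = 3.696 km/s.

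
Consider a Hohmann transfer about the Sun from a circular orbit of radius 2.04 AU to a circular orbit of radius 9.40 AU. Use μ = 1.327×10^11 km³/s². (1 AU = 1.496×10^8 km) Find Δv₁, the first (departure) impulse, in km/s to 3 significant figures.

Δv₁ = 5.88 km/s

In km: r₁ = 2.04 × 1.496×10^8 = 3.05184×10^8 km; r₂ = 9.40 × 1.496×10^8 = 1.40624×10^9 km.
The Hohmann ellipse has a_t = (r₁ + r₂)/2 = 8.55712×10^8 km.
Circular speed at r = 3.05184×10^8 km: v_c = √(μ/r) = 20.852 km/s.
Vis-viva on the transfer ellipse at r = 3.05184×10^8 km gives v_t = √[μ(2/r − 1/a_t)] = 26.731 km/s.
Δv₁ = |v_t − v_c| = |26.731 − 20.852| = 5.879 km/s.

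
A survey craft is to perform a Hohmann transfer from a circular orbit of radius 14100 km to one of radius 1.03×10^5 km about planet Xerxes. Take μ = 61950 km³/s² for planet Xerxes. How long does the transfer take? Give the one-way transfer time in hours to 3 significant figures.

t = 49.7 hours

Transfer-ellipse semi-major axis a_t = (r₁ + r₂)/2 = (14100 + 1.030×10^5)/2 = 58550 km.
Half the transfer-orbit period gives t = π√(a_t³/μ) = 1.788×10^5 s.
Converting: 1.788×10^5 s ÷ 3600 s/hour = 49.7 hours.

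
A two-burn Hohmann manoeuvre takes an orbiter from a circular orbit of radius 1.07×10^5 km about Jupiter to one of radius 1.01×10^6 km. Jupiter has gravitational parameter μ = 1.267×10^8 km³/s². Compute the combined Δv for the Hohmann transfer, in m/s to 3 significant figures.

Transfer-ellipse semi-major axis a_t = (r₁ + r₂)/2 = (1.070×10^5 + 1.010×10^6)/2 = 5.585×10^5 km.
At r₁ the circular-orbit speed is v₁ = √(μ/r₁) = 34.41 km/s.
Transfer-orbit speed at r₁ (vis-viva equation): v_p = √[μ(2/r₁ − 1/a_t)] = 46.27 km/s.
First burn Δv₁ = |v_p − v₁| = 11.86 km/s.
Circular speed at r₂: v₂ = √(μ/r₂) = 11.20 km/s.
Transfer-orbit speed at r₂: v_a = √[μ(2/r₂ − 1/a_t)] = 4.902 km/s.
Second burn Δv₂ = |v₂ − v_a| = 6.298 km/s.
Total Δv = Δv₁ + Δv₂ = 18.16 km/s.

Δv = 18200 m/s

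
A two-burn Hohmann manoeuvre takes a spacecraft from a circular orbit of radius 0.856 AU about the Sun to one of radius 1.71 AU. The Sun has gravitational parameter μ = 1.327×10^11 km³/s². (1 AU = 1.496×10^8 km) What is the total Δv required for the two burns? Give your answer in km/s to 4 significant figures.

In km: r₁ = 0.856 × 1.496×10^8 = 1.280576×10^8 km; r₂ = 1.71 × 1.496×10^8 = 2.55816×10^8 km.
The Hohmann ellipse has a_t = (r₁ + r₂)/2 = 1.919368×10^8 km.
At r₁ the circular-orbit speed is v₁ = √(μ/r₁) = 32.191 km/s.
On the transfer ellipse at r₁, vis-viva gives v_p = √[μ(2/r₁ − 1/a_t)] = 37.164 km/s.
First burn Δv₁ = |v_p − v₁| = 4.973 km/s.
Circular speed at r₂: v₂ = √(μ/r₂) = 22.776 km/s.
Transfer-orbit speed at r₂: v_a = √[μ(2/r₂ − 1/a_t)] = 18.604 km/s.
Second burn Δv₂ = |v₂ − v_a| = 4.172 km/s.
Δv = Δv₁ + Δv₂ = 4.973 + 4.172 = 9.145 km/s.

Δv = 9.145 km/s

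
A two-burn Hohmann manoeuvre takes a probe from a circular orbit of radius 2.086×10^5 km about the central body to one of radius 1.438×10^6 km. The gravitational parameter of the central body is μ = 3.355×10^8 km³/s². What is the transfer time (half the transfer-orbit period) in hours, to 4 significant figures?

t = 35.59 hours

Transfer-ellipse semi-major axis a_t = (r₁ + r₂)/2 = (2.086×10^5 + 1.438×10^6)/2 = 8.233×10^5 km.
Transfer time t = π√(a_t³/μ) = π√((8.233×10^5)³ / 3.355×10^8) = 1.2813×10^5 s.
Converting: 1.2813×10^5 s ÷ 3600 s/hour = 35.59 hours.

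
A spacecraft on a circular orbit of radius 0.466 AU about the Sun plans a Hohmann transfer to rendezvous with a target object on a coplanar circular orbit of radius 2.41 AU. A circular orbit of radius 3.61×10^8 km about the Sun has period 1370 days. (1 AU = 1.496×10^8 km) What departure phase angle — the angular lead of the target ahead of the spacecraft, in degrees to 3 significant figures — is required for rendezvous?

φ = 97.0°

From Kepler's third law T² = 4π²r³/μ at r = 3.61×10^8 km, T = 1370 days = 1370 × 86400 s = 1.18368×10^8 s: μ = 4π²r³/T² = 1.32560×10^11 km³/s².
In km: r₁ = 0.466 × 1.496×10^8 = 6.97136×10^7 km; r₂ = 2.41 × 1.496×10^8 = 3.60536×10^8 km.
Transfer-ellipse semi-major axis a_t = (r₁ + r₂)/2 = (6.97136×10^7 + 3.60536×10^8)/2 = 2.151248×10^8 km.
Transfer time t = π√(a_t³/μ) = 2.723×10^7 s.
Target angular speed ω₂ = √(μ/r₂³) = 5.318×10^-8 rad/s.
Angle swept by the target during transfer: ω₂·t = 1.448 rad = 82.96°.
The spacecraft traverses 180° on the transfer ellipse, so the target must lead by 180° − 82.96° = 97.0°.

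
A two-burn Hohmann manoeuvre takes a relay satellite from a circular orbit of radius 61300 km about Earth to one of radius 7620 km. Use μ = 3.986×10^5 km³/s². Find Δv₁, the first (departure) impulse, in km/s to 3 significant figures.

Transfer-ellipse semi-major axis a_t = (r₁ + r₂)/2 = (61300 + 7620)/2 = 34460 km.
On the circular orbit at r = 61300 km, v_c = √(μ/r) = 2.550 km/s.
Transfer-orbit speed at the same r (vis-viva, a = a_t): v_t = √[μ(2/r − 1/a_t)] = 1.199 km/s.
Δv₁ = |v_t − v_c| = |1.199 − 2.550| = 1.351 km/s.

Δv₁ = 1.35 km/s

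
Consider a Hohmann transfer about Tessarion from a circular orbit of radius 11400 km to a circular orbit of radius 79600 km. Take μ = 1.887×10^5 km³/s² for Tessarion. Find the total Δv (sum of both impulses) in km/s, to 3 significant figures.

Δv = 2.08 km/s

Transfer-ellipse semi-major axis a_t = (r₁ + r₂)/2 = (11400 + 79600)/2 = 45500 km.
At r₁ the circular-orbit speed is v₁ = √(μ/r₁) = 4.068 km/s.
Transfer-orbit speed at r₁ (vis-viva): v_p = √[μ(2/r₁ − 1/a_t)] = 5.381 km/s.
First burn Δv₁ = |v_p − v₁| = 1.313 km/s.
Circular speed at r₂: v₂ = √(μ/r₂) = 1.5397 km/s.
Transfer-orbit speed at r₂: v_a = √[μ(2/r₂ − 1/a_t)] = 0.77068 km/s.
Second burn Δv₂ = |v₂ − v_a| = 0.7690 km/s.
Total Δv = Δv₁ + Δv₂ = 2.082 km/s.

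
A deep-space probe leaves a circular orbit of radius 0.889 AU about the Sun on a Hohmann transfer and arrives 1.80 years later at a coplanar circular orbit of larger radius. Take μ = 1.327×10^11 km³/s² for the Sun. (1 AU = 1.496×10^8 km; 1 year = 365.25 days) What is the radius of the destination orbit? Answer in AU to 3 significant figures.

r₂ = 3.81 AU

In km: r₁ = 0.889 × 1.496×10^8 = 1.329944×10^8 km.
Transfer time t = 1.80 years × 365.25 × 86400 s = 5.680368×10^7 s, and t = π√(a_t³/μ).
So a_t = (μ t²/π²)^(1/3) = (1.327×10^11 × (5.680368×10^7)² / π²)^(1/3) = 3.5138×10^8 km.
Since a_t = (r₁ + r₂)/2, r₂ = 2a_t − r₁ = 2×3.5138×10^8 − 1.329944×10^8 = 5.697656×10^8 km.
In AU: r₂ = 5.697656×10^8 / 1.496×10^8 = 3.81 AU.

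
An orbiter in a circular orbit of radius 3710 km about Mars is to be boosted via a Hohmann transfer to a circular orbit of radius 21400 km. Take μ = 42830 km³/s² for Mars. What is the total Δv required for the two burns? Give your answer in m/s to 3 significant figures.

Semi-major axis of the transfer orbit: a_t = (3710 + 21400)/2 = 12555 km.
Circular speed at r₁: v₁ = √(μ/r₁) = √(42830/3710) = 3.398 km/s.
Transfer-orbit speed at r₁ (v² = μ(2/r − 1/a)): v_p = √[μ(2/r₁ − 1/a_t)] = 4.436 km/s.
First burn Δv₁ = |v_p − v₁| = 1.038 km/s.
At r₂, v₂ = √(μ/r₂) = 1.4147 km/s.
Transfer-orbit speed at r₂: v_a = √[μ(2/r₂ − 1/a_t)] = 0.76903 km/s.
Second burn Δv₂ = |v₂ − v_a| = 0.6457 km/s.
Total Δv = Δv₁ + Δv₂ = 1.684 km/s.

Δv = 1680 m/s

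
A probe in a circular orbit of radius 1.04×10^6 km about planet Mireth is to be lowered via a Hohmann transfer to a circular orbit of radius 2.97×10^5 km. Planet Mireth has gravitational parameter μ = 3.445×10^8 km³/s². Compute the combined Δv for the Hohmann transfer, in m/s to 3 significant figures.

The Hohmann ellipse has a_t = (r₁ + r₂)/2 = 6.685×10^5 km.
At r₁ the circular-orbit speed is v₁ = √(μ/r₁) = 18.200 km/s.
On the transfer ellipse at r₁, v² = μ(2/r − 1/a) gives v_a = √[μ(2/r₁ − 1/a_t)] = 12.131 km/s.
First burn Δv₁ = |v_a − v₁| = 6.069 km/s.
Circular speed at r₂: v₂ = √(μ/r₂) = 34.058 km/s.
Transfer-orbit speed at r₂: v_p = √[μ(2/r₂ − 1/a_t)] = 42.480 km/s.
Second burn Δv₂ = |v₂ − v_p| = 8.422 km/s.
Δv = Δv₁ + Δv₂ = 6.069 + 8.422 = 14.49 km/s.

Δv = 14500 m/s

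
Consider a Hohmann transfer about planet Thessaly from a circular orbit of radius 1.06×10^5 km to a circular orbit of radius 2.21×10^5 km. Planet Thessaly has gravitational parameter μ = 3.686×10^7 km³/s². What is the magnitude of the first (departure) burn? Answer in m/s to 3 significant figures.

Transfer-ellipse semi-major axis a_t = (r₁ + r₂)/2 = (1.060×10^5 + 2.210×10^5)/2 = 1.635×10^5 km.
Circular speed at r = 1.060×10^5 km: v_c = √(μ/r) = 18.648 km/s.
Transfer-orbit speed at the same r (vis-viva, a = a_t): v_t = √[μ(2/r − 1/a_t)] = 21.680 km/s.
Δv₁ = |v_t − v_c| = |21.680 − 18.648| = 3.032 km/s.

Δv₁ = 3030 m/s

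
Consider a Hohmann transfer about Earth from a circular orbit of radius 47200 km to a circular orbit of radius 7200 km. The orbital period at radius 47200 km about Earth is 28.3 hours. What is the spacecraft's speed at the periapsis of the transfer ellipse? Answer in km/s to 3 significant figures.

v = 9.82 km/s

From Kepler's third law T² = 4π²r³/μ at r = 47200 km, T = 28.3 hours = 28.3 × 3600 s = 1.0188×10^5 s: μ = 4π²r³/T² = 3.99952×10^5 km³/s².
The Hohmann ellipse has a_t = (r₁ + r₂)/2 = 27200 km.
The periapsis of the transfer ellipse is at r = 7200 km.
Vis-viva: v = √[μ(2/r − 1/a_t)] = √[3.99952×10^5 × (2/7200 − 1/27200)] = 9.818 km/s.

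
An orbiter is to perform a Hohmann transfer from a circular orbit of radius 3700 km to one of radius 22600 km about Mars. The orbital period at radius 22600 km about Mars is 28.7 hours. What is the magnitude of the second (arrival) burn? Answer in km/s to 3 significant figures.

Δv₂ = 0.645 km/s

From Kepler's third law T² = 4π²r³/μ at r = 22600 km, T = 28.7 hours = 28.7 × 3600 s = 1.0332×10^5 s: μ = 4π²r³/T² = 42689.0 km³/s².
Transfer-ellipse semi-major axis a_t = (r₁ + r₂)/2 = (3700 + 22600)/2 = 13150 km.
On the circular orbit at r = 22600 km, v_c = √(μ/r) = 1.37437 km/s.
Transfer-orbit speed at the same r (vis-viva, a = a_t): v_t = √[μ(2/r − 1/a_t)] = 0.729024 km/s.
Δv₂ = |v_t − v_c| = |0.729024 − 1.37437| = 0.6453 km/s.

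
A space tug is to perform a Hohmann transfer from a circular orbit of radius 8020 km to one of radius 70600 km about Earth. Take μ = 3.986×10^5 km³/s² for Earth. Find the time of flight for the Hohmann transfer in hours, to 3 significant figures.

Transfer-ellipse semi-major axis a_t = (r₁ + r₂)/2 = (8020 + 70600)/2 = 39310 km.
By Kepler's third law the transfer-orbit period is T = 2π√(a_t³/μ), so t = T/2 = 38780 s.
Converting: 38780 s ÷ 3600 s/hour = 10.8 hours.

t = 10.8 hours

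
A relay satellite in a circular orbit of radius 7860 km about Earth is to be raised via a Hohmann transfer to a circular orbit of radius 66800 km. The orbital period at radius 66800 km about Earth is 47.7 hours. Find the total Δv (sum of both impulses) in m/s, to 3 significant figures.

From Kepler's third law T² = 4π²r³/μ at r = 66800 km, T = 47.7 hours = 47.7 × 3600 s = 1.7172×10^5 s: μ = 4π²r³/T² = 3.99068×10^5 km³/s².
Transfer-ellipse semi-major axis a_t = (r₁ + r₂)/2 = (7860 + 66800)/2 = 37330 km.
Circular speed at r₁: v₁ = √(μ/r₁) = √(3.99068×10^5/7860) = 7.1255 km/s.
On the transfer ellipse at r₁, vis-viva gives v_p = √[μ(2/r₁ − 1/a_t)] = 9.5317 km/s.
First burn Δv₁ = |v_p − v₁| = 2.406 km/s.
Circular speed at r₂: v₂ = √(μ/r₂) = 2.4442 km/s.
Transfer-orbit speed at r₂: v_a = √[μ(2/r₂ − 1/a_t)] = 1.1215 km/s.
Second burn Δv₂ = |v₂ − v_a| = 1.323 km/s.
Δv = Δv₁ + Δv₂ = 2.406 + 1.323 = 3.729 km/s.

Δv = 3730 m/s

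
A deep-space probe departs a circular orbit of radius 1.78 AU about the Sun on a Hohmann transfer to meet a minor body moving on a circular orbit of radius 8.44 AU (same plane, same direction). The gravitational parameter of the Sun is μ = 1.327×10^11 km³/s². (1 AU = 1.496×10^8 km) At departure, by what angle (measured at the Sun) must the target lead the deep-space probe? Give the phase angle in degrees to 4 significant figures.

In km: r₁ = 1.78 × 1.496×10^8 = 2.66288×10^8 km; r₂ = 8.44 × 1.496×10^8 = 1.262624×10^9 km.
Transfer-ellipse semi-major axis a_t = (r₁ + r₂)/2 = (2.66288×10^8 + 1.262624×10^9)/2 = 7.64456×10^8 km.
The half-period of the transfer ellipse is t = π√(a_t³/μ) = 1.823×10^8 s.
The target's mean motion on its circular orbit is ω₂ = √(μ/r₂³) = 8.119×10^-9 rad/s.
Angle swept by the target during transfer: ω₂·t = 1.480 rad = 84.80°.
Arrival is 180° from departure on the ellipse, so φ = 180° − 84.80° = 95.20°.

φ = 95.20°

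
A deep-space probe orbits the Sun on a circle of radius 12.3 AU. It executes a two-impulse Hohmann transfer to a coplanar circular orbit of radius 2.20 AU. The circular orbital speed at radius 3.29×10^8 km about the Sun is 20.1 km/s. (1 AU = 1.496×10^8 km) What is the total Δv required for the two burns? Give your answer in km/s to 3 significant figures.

Δv = 9.90 km/s

From the circular-orbit relation v² = μ/r at r = 3.29×10^8 km: μ = v²r = (20.1)² × 3.29×10^8 = 1.32919×10^11 km³/s².
In km: r₁ = 12.3 × 1.496×10^8 = 1.84008×10^9 km; r₂ = 2.20 × 1.496×10^8 = 3.2912×10^8 km.
Transfer-ellipse semi-major axis a_t = (r₁ + r₂)/2 = (1.84008×10^9 + 3.2912×10^8)/2 = 1.0846×10^9 km.
Circular speed at r₁: v₁ = √(μ/r₁) = √(1.32919×10^11/1.84008×10^9) = 8.4992 km/s.
Transfer-orbit speed at r₁ (v² = μ(2/r − 1/a)): v_a = √[μ(2/r₁ − 1/a_t)] = 4.6819 km/s.
First burn Δv₁ = |v_a − v₁| = 3.8173 km/s.
Circular speed at r₂: v₂ = √(μ/r₂) = 20.0963 km/s.
Transfer-orbit speed at r₂: v_p = √[μ(2/r₂ − 1/a_t)] = 26.1758 km/s.
Second burn Δv₂ = |v₂ − v_p| = 6.0795 km/s.
Δv = Δv₁ + Δv₂ = 3.8173 + 6.0795 = 9.897 km/s.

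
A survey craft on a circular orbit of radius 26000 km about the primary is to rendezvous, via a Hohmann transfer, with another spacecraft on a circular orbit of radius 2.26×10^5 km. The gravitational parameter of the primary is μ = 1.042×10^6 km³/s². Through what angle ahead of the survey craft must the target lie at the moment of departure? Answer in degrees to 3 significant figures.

φ = 105°

The Hohmann ellipse has a_t = (r₁ + r₂)/2 = 1.260×10^5 km.
Transfer time t = π√(a_t³/μ) = 1.3765×10^5 s.
The target's mean motion on its circular orbit is ω₂ = √(μ/r₂³) = 9.5010×10^-6 rad/s.
Angle swept by the target during transfer: ω₂·t = 1.3078 rad = 74.93°.
Arrival is 180° from departure on the ellipse, so φ = 180° − 74.93° = 105°.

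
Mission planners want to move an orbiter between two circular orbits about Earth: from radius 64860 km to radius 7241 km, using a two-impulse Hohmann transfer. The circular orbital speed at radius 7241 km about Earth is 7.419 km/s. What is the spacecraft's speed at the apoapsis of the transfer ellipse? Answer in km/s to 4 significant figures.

v = 1.111 km/s

From the circular-orbit relation v² = μ/r at r = 7241 km: μ = v²r = (7.419)² × 7241 = 3.98556×10^5 km³/s².
The Hohmann ellipse has a_t = (r₁ + r₂)/2 = 36050.5 km.
The apoapsis of the transfer ellipse is at r = 64860 km.
From the vis-viva equation, v = √[μ(2/r − 1/a_t)] = 1.111 km/s.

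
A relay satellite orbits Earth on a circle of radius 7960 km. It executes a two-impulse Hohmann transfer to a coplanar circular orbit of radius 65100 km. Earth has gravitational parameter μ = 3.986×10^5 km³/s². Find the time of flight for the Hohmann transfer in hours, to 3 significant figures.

t = 9.65 hours

Semi-major axis of the transfer orbit: a_t = (7960 + 65100)/2 = 36530 km.
Half the transfer-orbit period gives t = π√(a_t³/μ) = 34740 s.
Converting: 34740 s ÷ 3600 s/hour = 9.65 hours.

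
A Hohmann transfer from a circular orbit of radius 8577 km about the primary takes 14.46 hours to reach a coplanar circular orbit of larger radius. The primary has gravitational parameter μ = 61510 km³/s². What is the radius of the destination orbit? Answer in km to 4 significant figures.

Transfer time t = 14.46 hours = 52056 s, and t = π√(a_t³/μ).
So a_t = (μ t²/π²)^(1/3) = (61510 × (52056)² / π²)^(1/3) = 25656.4 km.
Since a_t = (r₁ + r₂)/2, r₂ = 2a_t − r₁ = 2×25656.4 − 8577 = 42735.8 km.

r₂ = 42740 km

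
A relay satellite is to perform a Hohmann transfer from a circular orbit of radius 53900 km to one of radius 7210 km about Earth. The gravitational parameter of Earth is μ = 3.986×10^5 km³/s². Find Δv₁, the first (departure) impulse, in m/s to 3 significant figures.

Δv₁ = 1400 m/s

Semi-major axis of the transfer orbit: a_t = (53900 + 7210)/2 = 30555 km.
Circular speed at r = 53900 km: v_c = √(μ/r) = 2.719 km/s.
Transfer-orbit speed at the same r (vis-viva, a = a_t): v_t = √[μ(2/r − 1/a_t)] = 1.321 km/s.
Δv₁ = |v_t − v_c| = |1.321 − 2.719| = 1.398 km/s.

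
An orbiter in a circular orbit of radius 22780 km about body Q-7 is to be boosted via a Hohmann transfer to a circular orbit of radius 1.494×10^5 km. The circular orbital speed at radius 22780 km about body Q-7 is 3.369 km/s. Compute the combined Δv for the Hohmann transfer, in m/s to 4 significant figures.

From the circular-orbit relation v² = μ/r at r = 22780 km: μ = v²r = (3.369)² × 22780 = 2.58557×10^5 km³/s².
Transfer-ellipse semi-major axis a_t = (r₁ + r₂)/2 = (22780 + 1.494×10^5)/2 = 86090 km.
Circular speed at r₁: v₁ = √(μ/r₁) = √(2.58557×10^5/22780) = 3.369 km/s.
On the transfer ellipse at r₁, vis-viva gives v_p = √[μ(2/r₁ − 1/a_t)] = 4.438 km/s.
First burn Δv₁ = |v_p − v₁| = 1.069 km/s.
Circular speed at r₂: v₂ = √(μ/r₂) = 1.3155 km/s.
Transfer-orbit speed at r₂: v_a = √[μ(2/r₂ − 1/a_t)] = 0.67671 km/s.
Second burn Δv₂ = |v₂ − v_a| = 0.6388 km/s.
Δv = Δv₁ + Δv₂ = 1.069 + 0.6388 = 1.708 km/s.

Δv = 1708 m/s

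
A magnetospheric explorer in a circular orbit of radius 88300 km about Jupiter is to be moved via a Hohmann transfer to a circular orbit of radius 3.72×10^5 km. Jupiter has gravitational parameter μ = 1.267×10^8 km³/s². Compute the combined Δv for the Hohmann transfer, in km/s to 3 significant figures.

Transfer-ellipse semi-major axis a_t = (r₁ + r₂)/2 = (88300 + 3.720×10^5)/2 = 2.3015×10^5 km.
At r₁ the circular-orbit speed is v₁ = √(μ/r₁) = 37.88 km/s.
On the transfer ellipse at r₁, vis-viva equation gives v_p = √[μ(2/r₁ − 1/a_t)] = 48.16 km/s.
First burn Δv₁ = |v_p − v₁| = 10.28 km/s.
Circular speed at r₂: v₂ = √(μ/r₂) = 18.455 km/s.
Transfer-orbit speed at r₂: v_a = √[μ(2/r₂ − 1/a_t)] = 11.431 km/s.
Second burn Δv₂ = |v₂ − v_a| = 7.024 km/s.
Total Δv = Δv₁ + Δv₂ = 17.30 km/s.

Δv = 17.3 km/s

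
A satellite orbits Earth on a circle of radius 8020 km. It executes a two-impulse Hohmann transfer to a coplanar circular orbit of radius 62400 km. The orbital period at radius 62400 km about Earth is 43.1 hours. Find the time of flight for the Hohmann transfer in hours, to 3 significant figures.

From Kepler's third law T² = 4π²r³/μ at r = 62400 km, T = 43.1 hours = 43.1 × 3600 s = 1.5516×10^5 s: μ = 4π²r³/T² = 3.98432×10^5 km³/s².
The Hohmann ellipse has a_t = (r₁ + r₂)/2 = 35210 km.
Half the transfer-orbit period gives t = π√(a_t³/μ) = 32880 s.
Converting: 32880 s ÷ 3600 s/hour = 9.13 hours.

t = 9.13 hours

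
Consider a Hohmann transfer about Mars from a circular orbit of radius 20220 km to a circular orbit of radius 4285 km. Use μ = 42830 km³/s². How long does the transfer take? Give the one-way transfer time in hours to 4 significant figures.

t = 5.719 hours

The Hohmann ellipse has a_t = (r₁ + r₂)/2 = 12252.5 km.
Half the transfer-orbit period gives t = π√(a_t³/μ) = 20590 s.
Converting: 20590 s ÷ 3600 s/hour = 5.719 hours.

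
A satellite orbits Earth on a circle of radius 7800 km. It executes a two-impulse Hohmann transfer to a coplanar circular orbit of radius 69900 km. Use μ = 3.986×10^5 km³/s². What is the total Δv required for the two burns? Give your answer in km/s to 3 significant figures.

Δv = 3.76 km/s

Semi-major axis of the transfer orbit: a_t = (7800 + 69900)/2 = 38850 km.
Circular speed at r₁: v₁ = √(μ/r₁) = √(3.986×10^5/7800) = 7.149 km/s.
On the transfer ellipse at r₁, v² = μ(2/r − 1/a) gives v_p = √[μ(2/r₁ − 1/a_t)] = 9.589 km/s.
First burn Δv₁ = |v_p − v₁| = 2.440 km/s.
Circular speed at r₂: v₂ = √(μ/r₂) = 2.388 km/s.
Transfer-orbit speed at r₂: v_a = √[μ(2/r₂ − 1/a_t)] = 1.070 km/s.
Second burn Δv₂ = |v₂ − v_a| = 1.318 km/s.
Total Δv = Δv₁ + Δv₂ = 3.758 km/s.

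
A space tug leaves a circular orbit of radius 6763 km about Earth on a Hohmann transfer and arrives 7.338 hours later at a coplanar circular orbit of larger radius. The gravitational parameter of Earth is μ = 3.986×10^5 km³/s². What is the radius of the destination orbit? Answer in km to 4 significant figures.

r₂ = 54100 km

Transfer time t = 7.338 hours = 26416.8 s, and t = π√(a_t³/μ).
So a_t = (μ t²/π²)^(1/3) = (3.986×10^5 × (26416.8)² / π²)^(1/3) = 30432 km.
Since a_t = (r₁ + r₂)/2, r₂ = 2a_t − r₁ = 2×30432 − 6763 = 54101 km.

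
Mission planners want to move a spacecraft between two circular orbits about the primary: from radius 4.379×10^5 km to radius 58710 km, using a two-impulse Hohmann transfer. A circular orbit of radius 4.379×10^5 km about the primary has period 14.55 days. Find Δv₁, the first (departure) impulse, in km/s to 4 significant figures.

Δv₁ = 1.124 km/s

From Kepler's third law T² = 4π²r³/μ at r = 4.379×10^5 km, T = 14.55 days = 14.55 × 86400 s = 1.25712×10^6 s: μ = 4π²r³/T² = 2.09764×10^6 km³/s².
Transfer-ellipse semi-major axis a_t = (r₁ + r₂)/2 = (4.379×10^5 + 58710)/2 = 2.48305×10^5 km.
Circular speed at r = 4.379×10^5 km: v_c = √(μ/r) = 2.18866 km/s.
Transfer-orbit speed at the same r (vis-viva, a = a_t): v_t = √[μ(2/r − 1/a_t)] = 1.06424 km/s.
Δv₁ = |v_t − v_c| = |1.06424 − 2.18866| = 1.124 km/s.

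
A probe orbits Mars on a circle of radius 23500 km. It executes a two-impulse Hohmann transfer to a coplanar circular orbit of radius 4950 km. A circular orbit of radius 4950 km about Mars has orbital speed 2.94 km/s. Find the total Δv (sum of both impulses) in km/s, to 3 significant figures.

Δv = 1.39 km/s

From the circular-orbit relation v² = μ/r at r = 4950 km: μ = v²r = (2.94)² × 4950 = 42785.8 km³/s².
Semi-major axis of the transfer orbit: a_t = (23500 + 4950)/2 = 14225 km.
Circular speed at r₁: v₁ = √(μ/r₁) = √(42785.8/23500) = 1.34932 km/s.
Transfer-orbit speed at r₁ (vis-viva equation): v_a = √[μ(2/r₁ − 1/a_t)] = 0.795962 km/s.
First burn Δv₁ = |v_a − v₁| = 0.5534 km/s.
At r₂, v₂ = √(μ/r₂) = 2.9400 km/s.
Transfer-orbit speed at r₂: v_p = √[μ(2/r₂ − 1/a_t)] = 3.7788 km/s.
Second burn Δv₂ = |v₂ − v_p| = 0.8388 km/s.
Total Δv = Δv₁ + Δv₂ = 1.392 km/s.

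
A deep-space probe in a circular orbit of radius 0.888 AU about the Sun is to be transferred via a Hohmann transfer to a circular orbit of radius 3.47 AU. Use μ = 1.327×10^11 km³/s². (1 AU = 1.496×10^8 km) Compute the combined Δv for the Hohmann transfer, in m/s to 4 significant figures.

In km: r₁ = 0.888 × 1.496×10^8 = 1.328448×10^8 km; r₂ = 3.47 × 1.496×10^8 = 5.19112×10^8 km.
Semi-major axis of the transfer orbit: a_t = (1.328448×10^8 + 5.19112×10^8)/2 = 3.259784×10^8 km.
Circular speed at r₁: v₁ = √(μ/r₁) = √(1.327×10^11/1.328448×10^8) = 31.6055 km/s.
Transfer-orbit speed at r₁ (v² = μ(2/r − 1/a)): v_p = √[μ(2/r₁ − 1/a_t)] = 39.8841 km/s.
First burn Δv₁ = |v_p − v₁| = 8.279 km/s.
Circular speed at r₂: v₂ = √(μ/r₂) = 15.9884 km/s.
Transfer-orbit speed at r₂: v_a = √[μ(2/r₂ − 1/a_t)] = 10.2066 km/s.
Second burn Δv₂ = |v₂ − v_a| = 5.782 km/s.
Δv = Δv₁ + Δv₂ = 8.279 + 5.782 = 14.06 km/s.

Δv = 14060 m/s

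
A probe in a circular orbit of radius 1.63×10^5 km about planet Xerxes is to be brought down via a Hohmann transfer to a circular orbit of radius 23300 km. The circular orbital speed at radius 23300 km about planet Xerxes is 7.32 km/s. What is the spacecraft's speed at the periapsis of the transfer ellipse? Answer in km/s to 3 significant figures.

From the circular-orbit relation v² = μ/r at r = 23300 km: μ = v²r = (7.32)² × 23300 = 1.24847×10^6 km³/s².
Semi-major axis of the transfer orbit: a_t = (1.630×10^5 + 23300)/2 = 93150 km.
The periapsis of the transfer ellipse is at r = 23300 km.
Applying v² = μ(2/r − 1/a_t): v = 9.683 km/s.

v = 9.68 km/s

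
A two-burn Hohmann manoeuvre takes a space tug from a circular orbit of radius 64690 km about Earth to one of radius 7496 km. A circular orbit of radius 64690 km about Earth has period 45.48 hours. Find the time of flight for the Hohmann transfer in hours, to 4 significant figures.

t = 9.477 hours

From Kepler's third law T² = 4π²r³/μ at r = 64690 km, T = 45.48 hours = 45.48 × 3600 s = 1.63728×10^5 s: μ = 4π²r³/T² = 3.98681×10^5 km³/s².
Transfer-ellipse semi-major axis a_t = (r₁ + r₂)/2 = (64690 + 7496)/2 = 36093 km.
Half the transfer-orbit period gives t = π√(a_t³/μ) = 34117 s.
Converting: 34117 s ÷ 3600 s/hour = 9.477 hours.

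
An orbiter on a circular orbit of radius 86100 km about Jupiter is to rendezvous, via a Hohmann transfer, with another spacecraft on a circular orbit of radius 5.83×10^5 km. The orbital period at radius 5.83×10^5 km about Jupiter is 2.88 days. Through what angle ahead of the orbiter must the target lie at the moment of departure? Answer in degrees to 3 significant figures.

From Kepler's third law T² = 4π²r³/μ at r = 5.83×10^5 km, T = 2.88 days = 2.88 × 86400 s = 2.48832×10^5 s: μ = 4π²r³/T² = 1.26344×10^8 km³/s².
Transfer-ellipse semi-major axis a_t = (r₁ + r₂)/2 = (86100 + 5.830×10^5)/2 = 3.3455×10^5 km.
The half-period of the transfer ellipse is t = π√(a_t³/μ) = 54083.5 s.
Target angular speed ω₂ = √(μ/r₂³) = 2.52507×10^-5 rad/s.
Angle swept by the target during transfer: ω₂·t = 1.36565 rad = 78.25°.
The orbiter traverses 180° on the transfer ellipse, so the target must lead by 180° − 78.25° = 102°.

φ = 102°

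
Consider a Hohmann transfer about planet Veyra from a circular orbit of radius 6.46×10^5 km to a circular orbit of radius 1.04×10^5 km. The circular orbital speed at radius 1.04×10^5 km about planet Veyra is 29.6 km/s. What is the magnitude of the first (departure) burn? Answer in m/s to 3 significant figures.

From the circular-orbit relation v² = μ/r at r = 1.04×10^5 km: μ = v²r = (29.6)² × 1.04×10^5 = 9.11206×10^7 km³/s².
Semi-major axis of the transfer orbit: a_t = (6.460×10^5 + 1.040×10^5)/2 = 3.750×10^5 km.
Circular speed at r = 6.460×10^5 km: v_c = √(μ/r) = 11.8766 km/s.
Transfer-orbit speed at the same r (vis-viva, a = a_t): v_t = √[μ(2/r − 1/a_t)] = 6.25451 km/s.
Δv₁ = |v_t − v_c| = |6.25451 − 11.8766| = 5.622 km/s.

Δv₁ = 5620 m/s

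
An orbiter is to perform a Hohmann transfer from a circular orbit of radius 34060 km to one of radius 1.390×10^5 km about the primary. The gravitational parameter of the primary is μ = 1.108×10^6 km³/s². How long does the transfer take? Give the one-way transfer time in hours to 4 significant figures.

t = 21.10 hours

The Hohmann ellipse has a_t = (r₁ + r₂)/2 = 86530 km.
Transfer time t = π√(a_t³/μ) = π√((86530)³ / 1.108×10^6) = 75970 s.
Converting: 75970 s ÷ 3600 s/hour = 21.10 hours.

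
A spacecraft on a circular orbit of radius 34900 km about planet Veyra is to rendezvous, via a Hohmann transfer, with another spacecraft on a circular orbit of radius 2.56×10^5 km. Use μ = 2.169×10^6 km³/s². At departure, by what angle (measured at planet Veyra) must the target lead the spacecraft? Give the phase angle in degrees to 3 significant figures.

φ = 103°

The Hohmann ellipse has a_t = (r₁ + r₂)/2 = 1.4545×10^5 km.
The half-period of the transfer ellipse is t = π√(a_t³/μ) = 1.1833×10^5 s.
Target angular speed ω₂ = √(μ/r₂³) = 1.1370×10^-5 rad/s.
Angle swept by the target during transfer: ω₂·t = 1.3454 rad = 77.09°.
Arrival is 180° from departure on the ellipse, so φ = 180° − 77.09° = 103°.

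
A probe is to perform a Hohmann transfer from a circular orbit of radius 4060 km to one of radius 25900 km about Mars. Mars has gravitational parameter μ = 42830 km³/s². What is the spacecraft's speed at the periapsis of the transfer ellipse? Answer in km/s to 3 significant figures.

Transfer-ellipse semi-major axis a_t = (r₁ + r₂)/2 = (4060 + 25900)/2 = 14980 km.
At periapsis, r = 4060 km.
Applying v² = μ(2/r − 1/a_t): v = 4.271 km/s.

v = 4.27 km/s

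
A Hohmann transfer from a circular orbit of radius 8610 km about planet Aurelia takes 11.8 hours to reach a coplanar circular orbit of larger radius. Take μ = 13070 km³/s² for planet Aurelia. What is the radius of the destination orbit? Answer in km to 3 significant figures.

Transfer time t = 11.8 hours = 42480 s, and t = π√(a_t³/μ).
So a_t = (μ t²/π²)^(1/3) = (13070 × (42480)² / π²)^(1/3) = 13369 km.
Since a_t = (r₁ + r₂)/2, r₂ = 2a_t − r₁ = 2×13369 − 8610 = 18128 km.

r₂ = 18100 km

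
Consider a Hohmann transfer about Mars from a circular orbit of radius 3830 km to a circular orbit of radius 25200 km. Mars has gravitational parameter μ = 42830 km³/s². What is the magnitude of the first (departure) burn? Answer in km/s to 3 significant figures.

Δv₁ = 1.06 km/s

The Hohmann ellipse has a_t = (r₁ + r₂)/2 = 14515 km.
On the circular orbit at r = 3830 km, v_c = √(μ/r) = 3.344 km/s.
Vis-viva on the transfer ellipse at r = 3830 km gives v_t = √[μ(2/r − 1/a_t)] = 4.406 km/s.
Δv₁ = |v_t − v_c| = |4.406 − 3.344| = 1.062 km/s.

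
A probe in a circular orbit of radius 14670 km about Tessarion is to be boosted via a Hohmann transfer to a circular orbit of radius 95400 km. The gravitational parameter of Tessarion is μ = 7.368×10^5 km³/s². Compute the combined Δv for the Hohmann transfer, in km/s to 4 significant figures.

The Hohmann ellipse has a_t = (r₁ + r₂)/2 = 55035 km.
At r₁ the circular-orbit speed is v₁ = √(μ/r₁) = 7.087 km/s.
On the transfer ellipse at r₁, vis-viva equation gives v_p = √[μ(2/r₁ − 1/a_t)] = 9.331 km/s.
First burn Δv₁ = |v_p − v₁| = 2.244 km/s.
Circular speed at r₂: v₂ = √(μ/r₂) = 2.779 km/s.
Transfer-orbit speed at r₂: v_a = √[μ(2/r₂ − 1/a_t)] = 1.435 km/s.
Second burn Δv₂ = |v₂ − v_a| = 1.344 km/s.
Total Δv = Δv₁ + Δv₂ = 3.588 km/s.

Δv = 3.588 km/s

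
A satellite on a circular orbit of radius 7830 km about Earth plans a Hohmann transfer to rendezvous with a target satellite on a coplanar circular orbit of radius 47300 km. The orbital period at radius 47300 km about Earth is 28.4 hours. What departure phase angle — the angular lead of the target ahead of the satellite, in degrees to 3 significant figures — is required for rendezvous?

From Kepler's third law T² = 4π²r³/μ at r = 47300 km, T = 28.4 hours = 28.4 × 3600 s = 1.0224×10^5 s: μ = 4π²r³/T² = 3.99670×10^5 km³/s².
The Hohmann ellipse has a_t = (r₁ + r₂)/2 = 27565 km.
The half-period of the transfer ellipse is t = π√(a_t³/μ) = 22740 s.
Target angular speed ω₂ = √(μ/r₂³) = 6.146×10^-5 rad/s.
Angle swept by the target during transfer: ω₂·t = 1.3976 rad = 80.08°.
Arrival is 180° from departure on the ellipse, so φ = 180° − 80.08° = 99.9°.

φ = 99.9°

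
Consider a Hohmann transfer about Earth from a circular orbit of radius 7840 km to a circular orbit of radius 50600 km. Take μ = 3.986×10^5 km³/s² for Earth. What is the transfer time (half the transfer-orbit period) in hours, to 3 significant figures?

t = 6.90 hours

Transfer-ellipse semi-major axis a_t = (r₁ + r₂)/2 = (7840 + 50600)/2 = 29220 km.
Half the transfer-orbit period gives t = π√(a_t³/μ) = 24850 s.
Converting: 24850 s ÷ 3600 s/hour = 6.90 hours.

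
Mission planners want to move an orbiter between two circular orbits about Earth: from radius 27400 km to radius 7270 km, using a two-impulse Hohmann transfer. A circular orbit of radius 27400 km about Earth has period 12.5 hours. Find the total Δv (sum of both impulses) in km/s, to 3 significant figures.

From Kepler's third law T² = 4π²r³/μ at r = 27400 km, T = 12.5 hours = 12.5 × 3600 s = 45000 s: μ = 4π²r³/T² = 4.01039×10^5 km³/s².
Semi-major axis of the transfer orbit: a_t = (27400 + 7270)/2 = 17335 km.
Circular speed at r₁: v₁ = √(μ/r₁) = √(4.01039×10^5/27400) = 3.8258 km/s.
On the transfer ellipse at r₁, v² = μ(2/r − 1/a) gives v_a = √[μ(2/r₁ − 1/a_t)] = 2.4776 km/s.
First burn Δv₁ = |v_a − v₁| = 1.3482 km/s.
Circular speed at r₂: v₂ = √(μ/r₂) = 7.4272 km/s.
Transfer-orbit speed at r₂: v_p = √[μ(2/r₂ − 1/a_t)] = 9.3377 km/s.
Second burn Δv₂ = |v₂ − v_p| = 1.9105 km/s.
Δv = Δv₁ + Δv₂ = 1.3482 + 1.9105 = 3.259 km/s.

Δv = 3.26 km/s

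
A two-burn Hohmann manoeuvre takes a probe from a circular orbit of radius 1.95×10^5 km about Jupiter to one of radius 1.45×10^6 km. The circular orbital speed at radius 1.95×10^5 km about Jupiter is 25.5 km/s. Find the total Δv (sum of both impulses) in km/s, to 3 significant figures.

Δv = 13.2 km/s

From the circular-orbit relation v² = μ/r at r = 1.95×10^5 km: μ = v²r = (25.5)² × 1.95×10^5 = 1.26799×10^8 km³/s².
Semi-major axis of the transfer orbit: a_t = (1.950×10^5 + 1.450×10^6)/2 = 8.225×10^5 km.
At r₁ the circular-orbit speed is v₁ = √(μ/r₁) = 25.500 km/s.
Transfer-orbit speed at r₁ (vis-viva): v_p = √[μ(2/r₁ − 1/a_t)] = 33.858 km/s.
First burn Δv₁ = |v_p − v₁| = 8.358 km/s.
At r₂, v₂ = √(μ/r₂) = 9.351 km/s.
Transfer-orbit speed at r₂: v_a = √[μ(2/r₂ − 1/a_t)] = 4.553 km/s.
Second burn Δv₂ = |v₂ − v_a| = 4.798 km/s.
Δv = Δv₁ + Δv₂ = 8.358 + 4.798 = 13.16 km/s.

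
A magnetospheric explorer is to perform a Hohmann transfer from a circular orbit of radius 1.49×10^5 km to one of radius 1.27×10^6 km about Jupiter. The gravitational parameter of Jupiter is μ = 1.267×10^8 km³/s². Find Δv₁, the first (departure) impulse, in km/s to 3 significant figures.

Δv₁ = 9.85 km/s

The Hohmann ellipse has a_t = (r₁ + r₂)/2 = 7.095×10^5 km.
Circular speed at r = 1.490×10^5 km: v_c = √(μ/r) = 29.16051 km/s.
Vis-viva on the transfer ellipse at r = 1.490×10^5 km gives v_t = √[μ(2/r − 1/a_t)] = 39.01403 km/s.
Δv₁ = |v_t − v_c| = |39.01403 − 29.16051| = 9.854 km/s.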